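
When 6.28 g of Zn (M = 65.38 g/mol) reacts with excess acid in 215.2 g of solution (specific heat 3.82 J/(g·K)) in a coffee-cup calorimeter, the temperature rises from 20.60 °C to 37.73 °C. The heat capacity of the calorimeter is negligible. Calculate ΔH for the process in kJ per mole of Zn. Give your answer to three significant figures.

|ΔT| = |37.73 − 20.60| = 17.13 °C
|q_surr| = (215.2 × 3.82) × 17.13 = 822.064 × 17.13 = 14080 J
n(Zn) = 6.28 / 65.38 = 0.09605 mol
Temperature rose, so q_rxn = −|q_surr| = -14.08 kJ
ΔH = q_rxn / n = -146.6 kJ/mol

ΔH = -147 kJ/mol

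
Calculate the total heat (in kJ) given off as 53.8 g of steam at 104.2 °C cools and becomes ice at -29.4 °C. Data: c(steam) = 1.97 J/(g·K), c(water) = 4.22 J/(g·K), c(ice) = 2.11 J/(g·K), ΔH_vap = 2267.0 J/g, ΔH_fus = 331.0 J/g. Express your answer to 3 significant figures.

q = 166 kJ

q1 (cool steam 104.2→100 °C): 53.8 × 1.97 × 4.2 = 445 J
q2 (condense at 100 °C): 53.8 × 2267.0 = 121965 J
q3 (cool water 100→0 °C): 53.8 × 4.22 × 100.0 = 22704 J
q4 (freeze at 0 °C): 53.8 × 331.0 = 17808 J
q5 (cool ice 0→-29.4 °C): 53.8 × 2.11 × 29.4 = 3337 J
Total: 445 + 121965 + 22704 + 17808 + 3337 = 166259 J = 166 kJ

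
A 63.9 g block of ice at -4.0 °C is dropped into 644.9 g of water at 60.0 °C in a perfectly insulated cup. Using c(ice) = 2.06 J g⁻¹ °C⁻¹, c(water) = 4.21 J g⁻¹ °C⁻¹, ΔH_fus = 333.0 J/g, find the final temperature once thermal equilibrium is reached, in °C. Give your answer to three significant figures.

T_f = 47.3 °C

Heat to bring ice to 0 °C and melt it: q₁ = 63.9×2.06×4.0 + 63.9×333.0 = 21805 J
Heat the water can supply cooling to 0 °C: 644.9×4.21×60.0 = 162902 J > q₁, so all ice melts.
Energy balance: 644.9×4.21×(60.0 − T) = 21805 + 63.9×4.21×(T − 0)
2715.029(60.0 − T) = 21805 + 269.019 T
162902 − 21805 = 2984.048 T
T = 141097 / 2984.048 = 47.28 °C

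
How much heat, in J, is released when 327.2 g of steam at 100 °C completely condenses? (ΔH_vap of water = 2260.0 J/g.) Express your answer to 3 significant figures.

q = m × ΔH_vap = 327.2 × 2260.0 = 739470 J

q = 739000 J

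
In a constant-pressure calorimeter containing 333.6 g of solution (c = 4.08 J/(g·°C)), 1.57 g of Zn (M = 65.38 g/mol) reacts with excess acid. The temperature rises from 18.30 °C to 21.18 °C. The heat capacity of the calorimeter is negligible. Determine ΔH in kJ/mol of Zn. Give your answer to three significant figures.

|ΔT| = |21.18 − 18.30| = 2.88 °C
|q_surr| = (333.6 × 4.08) × 2.88 = 1361.088 × 2.88 = 3920 J
n(Zn) = 1.57 / 65.38 = 0.02401 mol
Temperature rose, so q_rxn = −|q_surr| = -3.920 kJ
ΔH = q_rxn / n = -163.3 kJ/mol

ΔH = -163 kJ/mol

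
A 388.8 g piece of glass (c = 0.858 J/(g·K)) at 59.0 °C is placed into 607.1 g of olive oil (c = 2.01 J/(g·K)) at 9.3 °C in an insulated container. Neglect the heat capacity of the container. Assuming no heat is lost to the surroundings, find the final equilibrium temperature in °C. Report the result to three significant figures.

T_f = 20.0 °C

Heat lost by glass = heat gained by olive oil.
(388.8)(0.858)(59.0 − T) = (607.1)(2.01)(T − 9.3)
333.5904 (59.0 − T) = 1220.271 (T − 9.3)
19682 − 333.5904 T = 1220.271 T − 11349
31031 = 1553.8614 T
T = 19.97 °C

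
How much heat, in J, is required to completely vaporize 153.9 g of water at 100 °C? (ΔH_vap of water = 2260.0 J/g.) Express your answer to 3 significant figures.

q = 348000 J

q = m × ΔH_vap = 153.9 × 2260.0 = 347800 J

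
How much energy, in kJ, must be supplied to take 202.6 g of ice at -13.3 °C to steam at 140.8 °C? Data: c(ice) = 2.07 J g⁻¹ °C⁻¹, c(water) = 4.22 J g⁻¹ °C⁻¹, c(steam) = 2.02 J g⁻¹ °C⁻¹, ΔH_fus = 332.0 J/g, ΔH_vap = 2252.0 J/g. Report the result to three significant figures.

q = 631 kJ

q1 (heat ice -13.3→0.0 °C): 202.6 × 2.07 × 13.3 = 5578 J
q2 (melt at 0 °C): 202.6 × 332.0 = 67263 J
q3 (heat water 0.0→100.0 °C): 202.6 × 4.22 × 100.0 = 85497 J
q4 (vaporize at 100 °C): 202.6 × 2252.0 = 456255 J
q5 (heat steam 100.0→140.8 °C): 202.6 × 2.02 × 40.8 = 16697 J
Total: 5578 + 67263 + 85497 + 456255 + 16697 = 631290 J = 631 kJ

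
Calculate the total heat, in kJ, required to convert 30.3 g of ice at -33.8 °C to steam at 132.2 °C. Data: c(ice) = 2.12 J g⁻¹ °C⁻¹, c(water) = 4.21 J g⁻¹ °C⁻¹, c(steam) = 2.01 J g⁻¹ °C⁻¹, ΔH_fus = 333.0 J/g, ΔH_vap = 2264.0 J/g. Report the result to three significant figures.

q1 (heat ice -33.8→0.0 °C): 30.3 × 2.12 × 33.8 = 2171 J
q2 (melt at 0 °C): 30.3 × 333.0 = 10090 J
q3 (heat water 0.0→100.0 °C): 30.3 × 4.21 × 100.0 = 12756 J
q4 (vaporize at 100 °C): 30.3 × 2264.0 = 68599 J
q5 (heat steam 100.0→132.2 °C): 30.3 × 2.01 × 32.2 = 1961 J
Total: 2171 + 10090 + 12756 + 68599 + 1961 = 95577 J = 95.6 kJ

q = 95.6 kJ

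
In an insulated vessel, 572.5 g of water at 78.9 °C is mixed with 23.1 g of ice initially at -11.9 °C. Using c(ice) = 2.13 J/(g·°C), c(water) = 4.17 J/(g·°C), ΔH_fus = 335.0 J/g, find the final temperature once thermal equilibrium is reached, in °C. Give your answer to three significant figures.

Heat to bring ice to 0 °C and melt it: q₁ = 23.1×2.13×11.9 + 23.1×335.0 = 8324.0 J
Heat the water can supply cooling to 0 °C: 572.5×4.17×78.9 = 188360 J > q₁, so all ice melts.
Energy balance: 572.5×4.17×(78.9 − T) = 8324.0 + 23.1×4.17×(T − 0)
2387.325(78.9 − T) = 8324.0 + 96.327 T
188360 − 8324.0 = 2483.652 T
T = 180036.0 / 2483.652 = 72.49 °C

T_f = 72.5 °C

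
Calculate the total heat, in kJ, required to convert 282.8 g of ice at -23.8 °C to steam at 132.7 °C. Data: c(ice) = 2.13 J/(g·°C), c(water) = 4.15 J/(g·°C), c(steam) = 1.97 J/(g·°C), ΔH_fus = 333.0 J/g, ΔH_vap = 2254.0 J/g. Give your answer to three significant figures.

q = 882 kJ

q1 (heat ice -23.8→0.0 °C): 282.8 × 2.13 × 23.8 = 14336 J
q2 (melt at 0 °C): 282.8 × 333.0 = 94172 J
q3 (heat water 0.0→100.0 °C): 282.8 × 4.15 × 100.0 = 117362 J
q4 (vaporize at 100 °C): 282.8 × 2254.0 = 637431 J
q5 (heat steam 100.0→132.7 °C): 282.8 × 1.97 × 32.7 = 18218 J
Total: 14336 + 94172 + 117362 + 637431 + 18218 = 881519 J = 882 kJ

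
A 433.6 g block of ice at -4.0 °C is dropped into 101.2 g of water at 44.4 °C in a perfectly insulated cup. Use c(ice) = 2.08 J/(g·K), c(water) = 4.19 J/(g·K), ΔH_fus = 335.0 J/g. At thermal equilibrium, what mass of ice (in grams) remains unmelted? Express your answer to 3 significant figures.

m_ice remaining = 388 g

Heat to warm all ice to 0 °C: 433.6×2.08×4.0 = 3607.6 J
Heat released by water cooling to 0 °C: 101.2×4.19×44.4 = 18827 J
18827 J < 3607.6 + 433.6×335.0 = 148863.6 J, so not all ice melts; final T = 0 °C.
Heat left for melting: 18827 − 3607.6 = 15219.4 J
Mass melted = 15219.4 / 335.0 = 45.43 g
Ice remaining = 433.6 − 45.43 = 388.17 g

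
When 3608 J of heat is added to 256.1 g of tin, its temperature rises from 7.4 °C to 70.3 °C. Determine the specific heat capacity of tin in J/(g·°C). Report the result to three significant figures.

c = q / (m ΔT) = 3608 / (256.1 × 62.9)
c = 3608 / 16108.69 = 0.224 J/(g·°C)

c = 0.224 J/(g·°C)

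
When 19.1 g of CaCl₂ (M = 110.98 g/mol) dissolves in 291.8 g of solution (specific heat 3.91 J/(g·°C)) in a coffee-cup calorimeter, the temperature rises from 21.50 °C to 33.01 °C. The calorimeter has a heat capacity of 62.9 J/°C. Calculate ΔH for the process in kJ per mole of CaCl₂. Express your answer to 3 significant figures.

|ΔT| = |33.01 − 21.50| = 11.51 °C
|q_surr| = (291.8 × 3.91 + 62.9) × 11.51 = 1203.838 × 11.51 = 13860 J
n(CaCl₂) = 19.1 / 110.98 = 0.1721 mol
Temperature rose, so q_rxn = −|q_surr| = -13.86 kJ
ΔH = q_rxn / n = -80.53 kJ/mol

ΔH = -80.5 kJ/mol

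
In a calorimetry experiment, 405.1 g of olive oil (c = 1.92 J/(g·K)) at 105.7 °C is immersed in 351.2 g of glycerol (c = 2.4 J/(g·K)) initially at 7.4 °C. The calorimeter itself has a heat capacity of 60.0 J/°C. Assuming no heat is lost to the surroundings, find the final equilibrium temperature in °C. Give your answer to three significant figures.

T_f = 52.9 °C

Heat lost by olive oil = heat gained by glycerol + calorimeter.
(405.1)(1.92)(105.7 − T) = [(351.2)(2.4) + 60.0](T − 7.4)
777.792 (105.7 − T) = 902.88 (T − 7.4)
82213 − 777.792 T = 902.88 T − 6681.3
88894.3 = 1680.672 T
T = 52.89 °C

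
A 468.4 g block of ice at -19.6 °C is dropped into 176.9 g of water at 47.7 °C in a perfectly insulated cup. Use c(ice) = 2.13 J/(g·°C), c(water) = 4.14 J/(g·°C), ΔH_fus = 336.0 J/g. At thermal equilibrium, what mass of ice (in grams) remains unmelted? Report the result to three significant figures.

m_ice remaining = 423 g

Heat to warm all ice to 0 °C: 468.4×2.13×19.6 = 19555 J
Heat released by water cooling to 0 °C: 176.9×4.14×47.7 = 34934 J
34934 J < 19555 + 468.4×336.0 = 176937.4 J, so not all ice melts; final T = 0 °C.
Heat left for melting: 34934 − 19555 = 15379 J
Mass melted = 15379 / 336.0 = 45.77 g
Ice remaining = 468.4 − 45.77 = 422.63 g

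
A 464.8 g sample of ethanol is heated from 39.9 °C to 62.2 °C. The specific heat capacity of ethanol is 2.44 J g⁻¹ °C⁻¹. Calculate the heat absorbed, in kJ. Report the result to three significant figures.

q = 25.3 kJ

q = m c ΔT = 464.8 × 2.44 × (62.2 − 39.9)
q = 464.8 × 2.44 × 22.3 = 25290 J = 25.3 kJ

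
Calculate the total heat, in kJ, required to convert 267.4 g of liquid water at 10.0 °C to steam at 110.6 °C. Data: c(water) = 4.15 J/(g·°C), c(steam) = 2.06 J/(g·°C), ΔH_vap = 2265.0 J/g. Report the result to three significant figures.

q1 (heat water 10.0→100.0 °C): 267.4 × 4.15 × 90.0 = 99874 J
q2 (vaporize at 100 °C): 267.4 × 2265.0 = 605661 J
q3 (heat steam 100.0→110.6 °C): 267.4 × 2.06 × 10.6 = 5839 J
Total: 99874 + 605661 + 5839 = 711374 J = 711 kJ

q = 711 kJ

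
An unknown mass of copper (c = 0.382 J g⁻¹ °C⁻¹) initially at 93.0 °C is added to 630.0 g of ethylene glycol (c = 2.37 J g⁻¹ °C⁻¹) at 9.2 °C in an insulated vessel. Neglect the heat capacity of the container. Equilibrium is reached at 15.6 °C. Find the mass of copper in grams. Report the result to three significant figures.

q_gained = (630.0 × 2.37) × (15.6 − 9.2) = 9556 J
q_lost = m × 0.382 × (93.0 − 15.6) = 29.5668 m
m = 9556 / 29.5668 = 323 g

m = 323 g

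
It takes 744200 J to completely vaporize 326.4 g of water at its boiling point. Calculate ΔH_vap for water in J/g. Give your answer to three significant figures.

ΔH_vap = q / m = 744200 / 326.4 = 2280 J/g

ΔH_vap = 2280 J/g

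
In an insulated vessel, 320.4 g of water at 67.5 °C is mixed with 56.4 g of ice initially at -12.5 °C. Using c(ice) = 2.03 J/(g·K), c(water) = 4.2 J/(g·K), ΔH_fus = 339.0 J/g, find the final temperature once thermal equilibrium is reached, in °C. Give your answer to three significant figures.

T_f = 44.4 °C

Heat to bring ice to 0 °C and melt it: q₁ = 56.4×2.03×12.5 + 56.4×339.0 = 20551 J
Heat the water can supply cooling to 0 °C: 320.4×4.2×67.5 = 90833.4 J > q₁, so all ice melts.
Energy balance: 320.4×4.2×(67.5 − T) = 20551 + 56.4×4.2×(T − 0)
1345.68(67.5 − T) = 20551 + 236.88 T
90833.4 − 20551 = 1582.56 T
T = 70282.4 / 1582.56 = 44.41 °C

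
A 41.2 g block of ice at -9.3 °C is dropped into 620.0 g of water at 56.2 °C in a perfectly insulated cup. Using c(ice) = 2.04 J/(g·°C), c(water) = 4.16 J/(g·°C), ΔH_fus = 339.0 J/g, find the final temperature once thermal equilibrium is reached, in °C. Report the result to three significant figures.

T_f = 47.3 °C

Heat to bring ice to 0 °C and melt it: q₁ = 41.2×2.04×9.3 + 41.2×339.0 = 14748 J
Heat the water can supply cooling to 0 °C: 620.0×4.16×56.2 = 144951 J > q₁, so all ice melts.
Energy balance: 620.0×4.16×(56.2 − T) = 14748 + 41.2×4.16×(T − 0)
2579.2(56.2 − T) = 14748 + 171.392 T
144951 − 14748 = 2750.592 T
T = 130203 / 2750.592 = 47.34 °C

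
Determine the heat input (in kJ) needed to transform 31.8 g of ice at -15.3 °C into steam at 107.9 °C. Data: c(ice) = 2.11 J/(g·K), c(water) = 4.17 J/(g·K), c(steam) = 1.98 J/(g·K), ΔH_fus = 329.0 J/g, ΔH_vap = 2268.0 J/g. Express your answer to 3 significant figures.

q1 (heat ice -15.3→0.0 °C): 31.8 × 2.11 × 15.3 = 1027 J
q2 (melt at 0 °C): 31.8 × 329.0 = 10462 J
q3 (heat water 0.0→100.0 °C): 31.8 × 4.17 × 100.0 = 13261 J
q4 (vaporize at 100 °C): 31.8 × 2268.0 = 72122 J
q5 (heat steam 100.0→107.9 °C): 31.8 × 1.98 × 7.9 = 497 J
Total: 1027 + 10462 + 13261 + 72122 + 497 = 97369 J = 97.4 kJ

q = 97.4 kJ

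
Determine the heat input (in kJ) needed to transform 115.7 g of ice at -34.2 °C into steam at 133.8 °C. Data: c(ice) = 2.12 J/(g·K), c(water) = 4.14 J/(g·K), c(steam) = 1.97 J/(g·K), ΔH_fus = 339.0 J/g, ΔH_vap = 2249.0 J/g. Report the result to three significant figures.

q1 (heat ice -34.2→0.0 °C): 115.7 × 2.12 × 34.2 = 8389 J
q2 (melt at 0 °C): 115.7 × 339.0 = 39222 J
q3 (heat water 0.0→100.0 °C): 115.7 × 4.14 × 100.0 = 47900 J
q4 (vaporize at 100 °C): 115.7 × 2249.0 = 260209 J
q5 (heat steam 100.0→133.8 °C): 115.7 × 1.97 × 33.8 = 7704 J
Total: 8389 + 39222 + 47900 + 260209 + 7704 = 363424 J = 363 kJ

q = 363 kJ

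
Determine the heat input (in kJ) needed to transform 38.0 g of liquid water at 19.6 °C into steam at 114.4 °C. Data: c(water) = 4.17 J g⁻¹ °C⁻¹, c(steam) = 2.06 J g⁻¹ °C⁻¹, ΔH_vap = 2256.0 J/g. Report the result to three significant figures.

q = 99.6 kJ

q1 (heat water 19.6→100.0 °C): 38.0 × 4.17 × 80.4 = 12740 J
q2 (vaporize at 100 °C): 38.0 × 2256.0 = 85728 J
q3 (heat steam 100.0→114.4 °C): 38.0 × 2.06 × 14.4 = 1127 J
Total: 12740 + 85728 + 1127 = 99595 J = 99.6 kJ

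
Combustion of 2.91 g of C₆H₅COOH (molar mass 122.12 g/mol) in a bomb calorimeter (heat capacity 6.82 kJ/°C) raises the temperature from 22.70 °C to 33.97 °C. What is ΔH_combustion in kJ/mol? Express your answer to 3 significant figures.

ΔH = -3230 kJ/mol

ΔT = 33.97 − 22.70 = 11.27 °C
q_cal = C_cal × ΔT = 6.82 × 11.27 = 76.8614 kJ
n = 2.91 / 122.12 = 0.02383 mol
q_rxn = −q_cal = -76.8614 kJ
ΔH = -76.8614 / 0.02383 = -3225 kJ/mol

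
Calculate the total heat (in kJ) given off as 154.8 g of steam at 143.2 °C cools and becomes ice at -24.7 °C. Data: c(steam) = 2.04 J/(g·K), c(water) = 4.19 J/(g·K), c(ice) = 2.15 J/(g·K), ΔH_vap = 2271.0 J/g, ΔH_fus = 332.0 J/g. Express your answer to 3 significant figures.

q1 (cool steam 143.2→100 °C): 154.8 × 2.04 × 43.2 = 13642 J
q2 (condense at 100 °C): 154.8 × 2271.0 = 351551 J
q3 (cool water 100→0 °C): 154.8 × 4.19 × 100.0 = 64861 J
q4 (freeze at 0 °C): 154.8 × 332.0 = 51394 J
q5 (cool ice 0→-24.7 °C): 154.8 × 2.15 × 24.7 = 8221 J
Total: 13642 + 351551 + 64861 + 51394 + 8221 = 489669 J = 490 kJ

q = 490 kJ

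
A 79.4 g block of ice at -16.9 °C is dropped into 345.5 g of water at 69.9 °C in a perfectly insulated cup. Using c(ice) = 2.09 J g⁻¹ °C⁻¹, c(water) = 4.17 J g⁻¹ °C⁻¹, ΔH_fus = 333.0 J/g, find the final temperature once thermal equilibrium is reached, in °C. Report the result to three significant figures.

Heat to bring ice to 0 °C and melt it: q₁ = 79.4×2.09×16.9 + 79.4×333.0 = 29245 J
Heat the water can supply cooling to 0 °C: 345.5×4.17×69.9 = 100707 J > q₁, so all ice melts.
Energy balance: 345.5×4.17×(69.9 − T) = 29245 + 79.4×4.17×(T − 0)
1440.735(69.9 − T) = 29245 + 331.098 T
100707 − 29245 = 1771.833 T
T = 71462 / 1771.833 = 40.33 °C

T_f = 40.3 °C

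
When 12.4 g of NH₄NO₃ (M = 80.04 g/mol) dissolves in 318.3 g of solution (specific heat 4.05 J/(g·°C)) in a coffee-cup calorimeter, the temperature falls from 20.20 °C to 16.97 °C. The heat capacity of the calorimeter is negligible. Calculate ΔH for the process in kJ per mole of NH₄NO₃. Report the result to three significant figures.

|ΔT| = |16.97 − 20.20| = 3.23 °C
|q_surr| = (318.3 × 4.05) × 3.23 = 1289.115 × 3.23 = 4164 J
n(NH₄NO₃) = 12.4 / 80.04 = 0.1549 mol
Temperature fell, so q_rxn = +|q_surr| = 4.164 kJ
ΔH = q_rxn / n = 26.88 kJ/mol

ΔH = 26.9 kJ/mol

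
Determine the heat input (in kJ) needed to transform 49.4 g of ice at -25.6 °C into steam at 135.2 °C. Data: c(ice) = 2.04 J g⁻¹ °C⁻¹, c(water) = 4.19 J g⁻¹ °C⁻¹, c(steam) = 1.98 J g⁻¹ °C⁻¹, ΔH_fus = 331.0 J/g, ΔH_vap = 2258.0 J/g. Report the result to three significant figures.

q = 155 kJ

q1 (heat ice -25.6→0.0 °C): 49.4 × 2.04 × 25.6 = 2580 J
q2 (melt at 0 °C): 49.4 × 331.0 = 16351 J
q3 (heat water 0.0→100.0 °C): 49.4 × 4.19 × 100.0 = 20699 J
q4 (vaporize at 100 °C): 49.4 × 2258.0 = 111545 J
q5 (heat steam 100.0→135.2 °C): 49.4 × 1.98 × 35.2 = 3443 J
Total: 2580 + 16351 + 20699 + 111545 + 3443 = 154618 J = 155 kJ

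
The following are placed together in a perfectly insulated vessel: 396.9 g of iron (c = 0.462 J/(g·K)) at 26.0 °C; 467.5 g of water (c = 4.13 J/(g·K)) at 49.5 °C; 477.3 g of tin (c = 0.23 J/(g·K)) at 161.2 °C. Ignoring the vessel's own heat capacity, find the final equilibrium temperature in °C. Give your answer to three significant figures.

Σ mᵢcᵢ(T − Tᵢ) = 0  ⇒  T = Σ mᵢcᵢTᵢ / Σ mᵢcᵢ
Σ mᵢcᵢ = 396.9×0.462 + 467.5×4.13 + 477.3×0.23 = 2223.9218
Σ mᵢcᵢTᵢ = 183.3678×26.0 + 1930.775×49.5 + 109.779×161.2 = 118040
T = 118040 / 2223.9218 = 53.08 °C

T_f = 53.1 °C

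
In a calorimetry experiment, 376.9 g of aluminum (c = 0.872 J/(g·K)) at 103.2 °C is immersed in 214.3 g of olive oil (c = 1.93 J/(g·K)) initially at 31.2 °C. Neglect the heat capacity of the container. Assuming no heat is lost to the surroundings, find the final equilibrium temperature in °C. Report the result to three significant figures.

T_f = 63.1 °C

Heat lost by aluminum = heat gained by olive oil.
(376.9)(0.872)(103.2 − T) = (214.3)(1.93)(T − 31.2)
328.6568 (103.2 − T) = 413.599 (T − 31.2)
33917 − 328.6568 T = 413.599 T − 12904
46821 = 742.2558 T
T = 63.08 °C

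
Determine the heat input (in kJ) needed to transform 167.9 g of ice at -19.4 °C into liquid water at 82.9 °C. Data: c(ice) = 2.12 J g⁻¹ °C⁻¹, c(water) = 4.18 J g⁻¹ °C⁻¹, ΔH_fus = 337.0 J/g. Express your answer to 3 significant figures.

q = 122 kJ

q1 (heat ice -19.4→0.0 °C): 167.9 × 2.12 × 19.4 = 6905 J
q2 (melt at 0 °C): 167.9 × 337.0 = 56582 J
q3 (heat water 0.0→82.9 °C): 167.9 × 4.18 × 82.9 = 58181 J
Total: 6905 + 56582 + 58181 = 121668 J = 122 kJ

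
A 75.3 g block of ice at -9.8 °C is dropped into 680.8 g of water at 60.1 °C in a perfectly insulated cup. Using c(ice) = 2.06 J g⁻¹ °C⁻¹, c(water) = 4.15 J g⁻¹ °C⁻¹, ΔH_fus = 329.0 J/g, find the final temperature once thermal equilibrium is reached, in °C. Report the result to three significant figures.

Heat to bring ice to 0 °C and melt it: q₁ = 75.3×2.06×9.8 + 75.3×329.0 = 26294 J
Heat the water can supply cooling to 0 °C: 680.8×4.15×60.1 = 169802 J > q₁, so all ice melts.
Energy balance: 680.8×4.15×(60.1 − T) = 26294 + 75.3×4.15×(T − 0)
2825.32(60.1 − T) = 26294 + 312.495 T
169802 − 26294 = 3137.815 T
T = 143508 / 3137.815 = 45.74 °C

T_f = 45.7 °C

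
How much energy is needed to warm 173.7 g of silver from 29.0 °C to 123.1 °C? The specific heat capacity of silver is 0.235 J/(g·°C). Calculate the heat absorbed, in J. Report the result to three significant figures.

q = m c ΔT = 173.7 × 0.235 × (123.1 − 29.0)
q = 173.7 × 0.235 × 94.1 = 3841 J

q = 3840 J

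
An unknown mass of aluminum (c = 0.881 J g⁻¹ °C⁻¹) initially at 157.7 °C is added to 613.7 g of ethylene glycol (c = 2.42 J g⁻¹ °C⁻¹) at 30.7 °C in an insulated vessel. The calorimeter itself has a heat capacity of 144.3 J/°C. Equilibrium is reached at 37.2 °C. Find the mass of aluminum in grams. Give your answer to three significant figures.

q_gained = (613.7 × 2.42 + 144.3) × (37.2 − 30.7) = 10590 J
q_lost = m × 0.881 × (157.7 − 37.2) = 106.1605 m
m = 10590 / 106.1605 = 99.8 g

m = 99.8 g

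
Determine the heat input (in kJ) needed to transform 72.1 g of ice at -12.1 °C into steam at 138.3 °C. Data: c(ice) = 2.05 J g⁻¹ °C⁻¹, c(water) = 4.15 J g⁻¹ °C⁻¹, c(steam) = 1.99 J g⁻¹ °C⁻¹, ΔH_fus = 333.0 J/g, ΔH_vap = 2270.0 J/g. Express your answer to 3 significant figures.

q = 225 kJ

q1 (heat ice -12.1→0.0 °C): 72.1 × 2.05 × 12.1 = 1788 J
q2 (melt at 0 °C): 72.1 × 333.0 = 24009 J
q3 (heat water 0.0→100.0 °C): 72.1 × 4.15 × 100.0 = 29922 J
q4 (vaporize at 100 °C): 72.1 × 2270.0 = 163667 J
q5 (heat steam 100.0→138.3 °C): 72.1 × 1.99 × 38.3 = 5495 J
Total: 1788 + 24009 + 29922 + 163667 + 5495 = 224881 J = 225 kJ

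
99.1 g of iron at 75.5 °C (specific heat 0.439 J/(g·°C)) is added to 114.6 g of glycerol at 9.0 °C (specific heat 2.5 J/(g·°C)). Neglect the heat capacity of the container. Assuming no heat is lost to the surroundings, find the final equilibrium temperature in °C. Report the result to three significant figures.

T_f = 17.8 °C

Heat lost by iron = heat gained by glycerol.
(99.1)(0.439)(75.5 − T) = (114.6)(2.5)(T − 9.0)
43.5049 (75.5 − T) = 286.5 (T − 9.0)
3284.6 − 43.5049 T = 286.5 T − 2578.5
5863.1 = 330.0049 T
T = 17.77 °C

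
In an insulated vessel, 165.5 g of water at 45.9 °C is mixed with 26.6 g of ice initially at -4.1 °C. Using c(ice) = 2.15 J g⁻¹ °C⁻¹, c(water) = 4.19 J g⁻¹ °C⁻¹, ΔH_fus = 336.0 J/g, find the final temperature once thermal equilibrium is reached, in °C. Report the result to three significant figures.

T_f = 28.1 °C

Heat to bring ice to 0 °C and melt it: q₁ = 26.6×2.15×4.1 + 26.6×336.0 = 9172.1 J
Heat the water can supply cooling to 0 °C: 165.5×4.19×45.9 = 31829.1 J > q₁, so all ice melts.
Energy balance: 165.5×4.19×(45.9 − T) = 9172.1 + 26.6×4.19×(T − 0)
693.445(45.9 − T) = 9172.1 + 111.454 T
31829.1 − 9172.1 = 804.899 T
T = 22657.0 / 804.899 = 28.149 °C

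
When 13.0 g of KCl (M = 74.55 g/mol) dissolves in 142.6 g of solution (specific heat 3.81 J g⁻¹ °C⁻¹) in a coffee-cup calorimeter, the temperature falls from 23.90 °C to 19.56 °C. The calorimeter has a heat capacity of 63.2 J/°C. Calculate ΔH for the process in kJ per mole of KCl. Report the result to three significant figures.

ΔH = 15.1 kJ/mol

|ΔT| = |19.56 − 23.90| = 4.34 °C
|q_surr| = (142.6 × 3.81 + 63.2) × 4.34 = 606.506 × 4.34 = 2632 J
n(KCl) = 13.0 / 74.55 = 0.1744 mol
Temperature fell, so q_rxn = +|q_surr| = 2.632 kJ
ΔH = q_rxn / n = 15.09 kJ/mol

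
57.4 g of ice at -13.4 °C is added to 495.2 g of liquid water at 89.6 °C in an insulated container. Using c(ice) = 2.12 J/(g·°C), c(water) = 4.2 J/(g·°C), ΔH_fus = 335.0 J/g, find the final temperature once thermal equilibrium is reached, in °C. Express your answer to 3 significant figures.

Heat to bring ice to 0 °C and melt it: q₁ = 57.4×2.12×13.4 + 57.4×335.0 = 20860 J
Heat the water can supply cooling to 0 °C: 495.2×4.2×89.6 = 186354 J > q₁, so all ice melts.
Energy balance: 495.2×4.2×(89.6 − T) = 20860 + 57.4×4.2×(T − 0)
2079.84(89.6 − T) = 20860 + 241.08 T
186354 − 20860 = 2320.92 T
T = 165494 / 2320.92 = 71.31 °C

T_f = 71.3 °C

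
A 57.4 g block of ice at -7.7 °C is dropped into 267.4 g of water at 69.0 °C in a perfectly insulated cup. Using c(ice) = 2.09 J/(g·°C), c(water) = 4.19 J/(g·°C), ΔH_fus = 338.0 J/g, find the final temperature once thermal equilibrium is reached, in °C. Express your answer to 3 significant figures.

T_f = 41.9 °C

Heat to bring ice to 0 °C and melt it: q₁ = 57.4×2.09×7.7 + 57.4×338.0 = 20325 J
Heat the water can supply cooling to 0 °C: 267.4×4.19×69.0 = 77308.0 J > q₁, so all ice melts.
Energy balance: 267.4×4.19×(69.0 − T) = 20325 + 57.4×4.19×(T − 0)
1120.406(69.0 − T) = 20325 + 240.506 T
77308.0 − 20325 = 1360.912 T
T = 56983.0 / 1360.912 = 41.87 °C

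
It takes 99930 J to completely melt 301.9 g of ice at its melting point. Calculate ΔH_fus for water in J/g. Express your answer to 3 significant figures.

ΔH_fus = q / m = 99930 / 301.9 = 331 J/g

ΔH_fus = 331 J/g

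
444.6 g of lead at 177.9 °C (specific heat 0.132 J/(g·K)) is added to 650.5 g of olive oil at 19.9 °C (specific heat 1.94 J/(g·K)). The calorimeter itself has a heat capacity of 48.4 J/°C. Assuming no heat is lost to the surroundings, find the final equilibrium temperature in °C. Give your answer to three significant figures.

T_f = 26.7 °C

Heat lost by lead = heat gained by olive oil + calorimeter.
(444.6)(0.132)(177.9 − T) = [(650.5)(1.94) + 48.4](T − 19.9)
58.6872 (177.9 − T) = 1310.37 (T − 19.9)
10440 − 58.6872 T = 1310.37 T − 26076
36516 = 1369.0572 T
T = 26.67 °C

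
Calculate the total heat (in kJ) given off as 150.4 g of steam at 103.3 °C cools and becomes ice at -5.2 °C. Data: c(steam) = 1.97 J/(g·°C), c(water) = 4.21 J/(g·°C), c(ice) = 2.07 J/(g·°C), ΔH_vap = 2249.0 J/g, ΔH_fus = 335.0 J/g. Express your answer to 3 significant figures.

q = 455 kJ

q1 (cool steam 103.3→100 °C): 150.4 × 1.97 × 3.3 = 978 J
q2 (condense at 100 °C): 150.4 × 2249.0 = 338250 J
q3 (cool water 100→0 °C): 150.4 × 4.21 × 100.0 = 63318 J
q4 (freeze at 0 °C): 150.4 × 335.0 = 50384 J
q5 (cool ice 0→-5.2 °C): 150.4 × 2.07 × 5.2 = 1619 J
Total: 978 + 338250 + 63318 + 50384 + 1619 = 454549 J = 455 kJ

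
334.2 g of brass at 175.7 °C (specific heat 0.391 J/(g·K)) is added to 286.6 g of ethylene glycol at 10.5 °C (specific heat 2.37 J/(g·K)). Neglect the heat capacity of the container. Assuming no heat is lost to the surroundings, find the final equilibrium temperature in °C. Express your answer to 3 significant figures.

T_f = 37.2 °C

Heat lost by brass = heat gained by ethylene glycol.
(334.2)(0.391)(175.7 − T) = (286.6)(2.37)(T − 10.5)
130.6722 (175.7 − T) = 679.242 (T − 10.5)
22959 − 130.6722 T = 679.242 T − 7132.0
30091.0 = 809.9142 T
T = 37.15 °C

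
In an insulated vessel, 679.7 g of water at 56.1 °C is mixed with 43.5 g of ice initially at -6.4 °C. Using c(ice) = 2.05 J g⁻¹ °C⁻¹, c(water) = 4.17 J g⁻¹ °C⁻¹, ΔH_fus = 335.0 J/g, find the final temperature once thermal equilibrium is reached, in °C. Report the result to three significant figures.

Heat to bring ice to 0 °C and melt it: q₁ = 43.5×2.05×6.4 + 43.5×335.0 = 15143 J
Heat the water can supply cooling to 0 °C: 679.7×4.17×56.1 = 159007 J > q₁, so all ice melts.
Energy balance: 679.7×4.17×(56.1 − T) = 15143 + 43.5×4.17×(T − 0)
2834.349(56.1 − T) = 15143 + 181.395 T
159007 − 15143 = 3015.744 T
T = 143864 / 3015.744 = 47.70 °C

T_f = 47.7 °C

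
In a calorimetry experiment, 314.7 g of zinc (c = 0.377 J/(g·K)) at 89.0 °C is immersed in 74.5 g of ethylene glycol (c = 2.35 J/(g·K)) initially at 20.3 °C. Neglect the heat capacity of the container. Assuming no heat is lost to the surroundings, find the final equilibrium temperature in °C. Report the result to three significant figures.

Heat lost by zinc = heat gained by ethylene glycol.
(314.7)(0.377)(89.0 − T) = (74.5)(2.35)(T − 20.3)
118.6419 (89.0 − T) = 175.075 (T − 20.3)
10559.1 − 118.6419 T = 175.075 T − 3554.02
14113.12 = 293.7169 T
T = 48.05 °C

T_f = 48.1 °C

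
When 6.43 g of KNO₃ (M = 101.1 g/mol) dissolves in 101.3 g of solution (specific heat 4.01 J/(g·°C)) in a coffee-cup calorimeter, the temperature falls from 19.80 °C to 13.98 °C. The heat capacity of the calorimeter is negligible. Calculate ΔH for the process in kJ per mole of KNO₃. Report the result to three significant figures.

ΔH = 37.2 kJ/mol

|ΔT| = |13.98 − 19.80| = 5.82 °C
|q_surr| = (101.3 × 4.01) × 5.82 = 406.213 × 5.82 = 2364 J
n(KNO₃) = 6.43 / 101.1 = 0.06360 mol
Temperature fell, so q_rxn = +|q_surr| = 2.364 kJ
ΔH = q_rxn / n = 37.17 kJ/mol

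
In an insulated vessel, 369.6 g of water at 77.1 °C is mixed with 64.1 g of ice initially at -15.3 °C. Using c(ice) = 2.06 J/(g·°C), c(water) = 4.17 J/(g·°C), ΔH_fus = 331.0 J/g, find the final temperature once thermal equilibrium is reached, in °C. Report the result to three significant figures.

T_f = 52.9 °C

Heat to bring ice to 0 °C and melt it: q₁ = 64.1×2.06×15.3 + 64.1×331.0 = 23237 J
Heat the water can supply cooling to 0 °C: 369.6×4.17×77.1 = 118829 J > q₁, so all ice melts.
Energy balance: 369.6×4.17×(77.1 − T) = 23237 + 64.1×4.17×(T − 0)
1541.232(77.1 − T) = 23237 + 267.297 T
118829 − 23237 = 1808.529 T
T = 95592 / 1808.529 = 52.86 °C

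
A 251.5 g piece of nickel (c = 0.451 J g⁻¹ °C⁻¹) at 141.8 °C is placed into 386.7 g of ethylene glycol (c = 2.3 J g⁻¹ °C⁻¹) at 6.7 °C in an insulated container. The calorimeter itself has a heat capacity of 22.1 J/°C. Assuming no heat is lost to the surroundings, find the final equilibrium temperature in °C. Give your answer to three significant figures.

T_f = 21.7 °C

Heat lost by nickel = heat gained by ethylene glycol + calorimeter.
(251.5)(0.451)(141.8 − T) = [(386.7)(2.3) + 22.1](T − 6.7)
113.4265 (141.8 − T) = 911.51 (T − 6.7)
16084 − 113.4265 T = 911.51 T − 6107.1
22191.1 = 1024.9365 T
T = 21.65 °C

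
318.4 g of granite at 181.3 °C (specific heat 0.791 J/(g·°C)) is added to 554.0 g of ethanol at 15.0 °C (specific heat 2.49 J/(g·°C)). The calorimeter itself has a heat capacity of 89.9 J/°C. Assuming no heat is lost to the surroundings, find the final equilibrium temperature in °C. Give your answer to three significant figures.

Heat lost by granite = heat gained by ethanol + calorimeter.
(318.4)(0.791)(181.3 − T) = [(554.0)(2.49) + 89.9](T − 15.0)
251.8544 (181.3 − T) = 1469.36 (T − 15.0)
45661 − 251.8544 T = 1469.36 T − 22040
67701 = 1721.2144 T
T = 39.33 °C

T_f = 39.3 °C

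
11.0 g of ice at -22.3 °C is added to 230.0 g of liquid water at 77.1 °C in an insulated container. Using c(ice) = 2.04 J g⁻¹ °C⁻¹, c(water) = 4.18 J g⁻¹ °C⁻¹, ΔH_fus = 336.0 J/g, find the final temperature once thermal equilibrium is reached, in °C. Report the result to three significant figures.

Heat to bring ice to 0 °C and melt it: q₁ = 11.0×2.04×22.3 + 11.0×336.0 = 4196.4 J
Heat the water can supply cooling to 0 °C: 230.0×4.18×77.1 = 74123.9 J > q₁, so all ice melts.
Energy balance: 230.0×4.18×(77.1 − T) = 4196.4 + 11.0×4.18×(T − 0)
961.4(77.1 − T) = 4196.4 + 45.98 T
74123.9 − 4196.4 = 1007.38 T
T = 69927.5 / 1007.38 = 69.42 °C

T_f = 69.4 °C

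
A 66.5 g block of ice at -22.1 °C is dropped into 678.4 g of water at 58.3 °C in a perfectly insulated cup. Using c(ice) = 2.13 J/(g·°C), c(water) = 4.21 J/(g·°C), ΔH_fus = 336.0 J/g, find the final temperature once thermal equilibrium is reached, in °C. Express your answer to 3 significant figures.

Heat to bring ice to 0 °C and melt it: q₁ = 66.5×2.13×22.1 + 66.5×336.0 = 25474 J
Heat the water can supply cooling to 0 °C: 678.4×4.21×58.3 = 166509 J > q₁, so all ice melts.
Energy balance: 678.4×4.21×(58.3 − T) = 25474 + 66.5×4.21×(T − 0)
2856.064(58.3 − T) = 25474 + 279.965 T
166509 − 25474 = 3136.029 T
T = 141035 / 3136.029 = 44.97 °C

T_f = 45.0 °C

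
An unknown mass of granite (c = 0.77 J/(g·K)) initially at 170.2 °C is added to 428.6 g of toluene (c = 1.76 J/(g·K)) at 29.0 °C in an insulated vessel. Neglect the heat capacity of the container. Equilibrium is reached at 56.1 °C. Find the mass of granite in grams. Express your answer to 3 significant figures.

q_gained = (428.6 × 1.76) × (56.1 − 29.0) = 20440 J
q_lost = m × 0.77 × (170.2 − 56.1) = 87.857 m
m = 20440 / 87.857 = 233 g

m = 233 g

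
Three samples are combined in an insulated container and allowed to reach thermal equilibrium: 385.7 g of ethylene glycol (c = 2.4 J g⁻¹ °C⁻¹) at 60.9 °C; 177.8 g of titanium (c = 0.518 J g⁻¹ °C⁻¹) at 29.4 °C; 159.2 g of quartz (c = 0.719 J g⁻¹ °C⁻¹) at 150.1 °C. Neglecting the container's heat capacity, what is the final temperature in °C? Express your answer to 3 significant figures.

T_f = 67.4 °C

Σ mᵢcᵢ(T − Tᵢ) = 0  ⇒  T = Σ mᵢcᵢTᵢ / Σ mᵢcᵢ
Σ mᵢcᵢ = 385.7×2.4 + 177.8×0.518 + 159.2×0.719 = 1132.2452
Σ mᵢcᵢTᵢ = 925.68×60.9 + 92.1004×29.4 + 114.4648×150.1 = 76263
T = 76263 / 1132.2452 = 67.36 °C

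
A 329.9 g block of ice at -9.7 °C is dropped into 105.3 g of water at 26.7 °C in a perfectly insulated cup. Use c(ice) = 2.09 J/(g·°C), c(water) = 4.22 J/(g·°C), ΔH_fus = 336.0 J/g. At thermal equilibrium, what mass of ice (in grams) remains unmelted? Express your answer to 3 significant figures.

Heat to warm all ice to 0 °C: 329.9×2.09×9.7 = 6688.1 J
Heat released by water cooling to 0 °C: 105.3×4.22×26.7 = 11865 J
11865 J < 6688.1 + 329.9×336.0 = 117534.5 J, so not all ice melts; final T = 0 °C.
Heat left for melting: 11865 − 6688.1 = 5176.9 J
Mass melted = 5176.9 / 336.0 = 15.41 g
Ice remaining = 329.9 − 15.41 = 314.49 g

m_ice remaining = 314 g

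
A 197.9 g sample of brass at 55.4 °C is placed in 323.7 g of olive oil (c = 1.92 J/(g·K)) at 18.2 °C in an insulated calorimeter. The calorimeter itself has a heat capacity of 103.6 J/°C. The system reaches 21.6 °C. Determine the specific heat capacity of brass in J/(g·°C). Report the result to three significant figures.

q_gained = (323.7 × 1.92 + 103.6) × (21.6 − 18.2) = 2465 J
q_lost = 197.9 × c × (55.4 − 21.6) = 6689.02 c
Set equal: c = 2465 / 6689.02 = 0.369 J/(g·°C)

c = 0.369 J/(g·°C)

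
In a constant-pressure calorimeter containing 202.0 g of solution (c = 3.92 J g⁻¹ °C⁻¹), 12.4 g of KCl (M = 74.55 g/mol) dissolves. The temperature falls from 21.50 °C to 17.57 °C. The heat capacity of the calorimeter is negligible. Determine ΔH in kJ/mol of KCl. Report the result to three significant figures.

ΔH = 18.7 kJ/mol

|ΔT| = |17.57 − 21.50| = 3.93 °C
|q_surr| = (202.0 × 3.92) × 3.93 = 791.84 × 3.93 = 3112 J
n(KCl) = 12.4 / 74.55 = 0.1663 mol
Temperature fell, so q_rxn = +|q_surr| = 3.112 kJ
ΔH = q_rxn / n = 18.71 kJ/mol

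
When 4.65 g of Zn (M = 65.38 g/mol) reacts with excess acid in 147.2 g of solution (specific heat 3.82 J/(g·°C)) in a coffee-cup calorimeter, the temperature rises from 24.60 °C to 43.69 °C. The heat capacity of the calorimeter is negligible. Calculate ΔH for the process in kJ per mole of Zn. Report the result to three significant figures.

ΔH = -151 kJ/mol

|ΔT| = |43.69 − 24.60| = 19.09 °C
|q_surr| = (147.2 × 3.82) × 19.09 = 562.304 × 19.09 = 10730 J
n(Zn) = 4.65 / 65.38 = 0.07112 mol
Temperature rose, so q_rxn = −|q_surr| = -10.73 kJ
ΔH = q_rxn / n = -150.9 kJ/mol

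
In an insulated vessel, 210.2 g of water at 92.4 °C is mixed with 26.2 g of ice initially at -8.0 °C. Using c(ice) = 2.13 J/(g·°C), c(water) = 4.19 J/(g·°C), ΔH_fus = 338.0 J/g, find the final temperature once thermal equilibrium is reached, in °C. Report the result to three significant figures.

T_f = 72.8 °C

Heat to bring ice to 0 °C and melt it: q₁ = 26.2×2.13×8.0 + 26.2×338.0 = 9302.0 J
Heat the water can supply cooling to 0 °C: 210.2×4.19×92.4 = 81380.2 J > q₁, so all ice melts.
Energy balance: 210.2×4.19×(92.4 − T) = 9302.0 + 26.2×4.19×(T − 0)
880.738(92.4 − T) = 9302.0 + 109.778 T
81380.2 − 9302.0 = 990.516 T
T = 72078.2 / 990.516 = 72.77 °C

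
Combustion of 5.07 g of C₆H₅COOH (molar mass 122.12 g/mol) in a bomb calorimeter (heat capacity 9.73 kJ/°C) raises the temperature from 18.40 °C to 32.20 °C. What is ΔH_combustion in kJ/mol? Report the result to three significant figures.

ΔT = 32.20 − 18.40 = 13.80 °C
q_cal = C_cal × ΔT = 9.73 × 13.80 = 134.274 kJ
n = 5.07 / 122.12 = 0.04152 mol
q_rxn = −q_cal = -134.274 kJ
ΔH = -134.274 / 0.04152 = -3234 kJ/mol

ΔH = -3230 kJ/mol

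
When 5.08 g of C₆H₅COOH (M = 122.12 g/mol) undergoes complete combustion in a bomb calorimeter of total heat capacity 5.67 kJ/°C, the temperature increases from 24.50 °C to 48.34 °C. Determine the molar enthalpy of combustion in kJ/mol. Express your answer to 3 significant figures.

ΔT = 48.34 − 24.50 = 23.84 °C
q_cal = C_cal × ΔT = 5.67 × 23.84 = 135.1728 kJ
n = 5.08 / 122.12 = 0.04160 mol
q_rxn = −q_cal = -135.1728 kJ
ΔH = -135.1728 / 0.04160 = -3249 kJ/mol

ΔH = -3250 kJ/mol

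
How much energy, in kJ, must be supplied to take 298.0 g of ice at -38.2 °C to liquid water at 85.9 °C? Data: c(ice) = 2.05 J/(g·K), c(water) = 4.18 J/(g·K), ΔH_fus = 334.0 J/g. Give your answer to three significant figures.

q = 230 kJ

q1 (heat ice -38.2→0.0 °C): 298.0 × 2.05 × 38.2 = 23336 J
q2 (melt at 0 °C): 298.0 × 334.0 = 99532 J
q3 (heat water 0.0→85.9 °C): 298.0 × 4.18 × 85.9 = 107000 J
Total: 23336 + 99532 + 107000 = 229868 J = 230 kJ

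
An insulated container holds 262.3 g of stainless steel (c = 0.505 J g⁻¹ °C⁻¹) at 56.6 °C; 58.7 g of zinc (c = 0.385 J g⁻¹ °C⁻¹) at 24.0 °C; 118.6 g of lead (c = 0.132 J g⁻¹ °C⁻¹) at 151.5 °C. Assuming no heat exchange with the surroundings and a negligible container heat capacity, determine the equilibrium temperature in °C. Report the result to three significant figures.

Σ mᵢcᵢ(T − Tᵢ) = 0  ⇒  T = Σ mᵢcᵢTᵢ / Σ mᵢcᵢ
Σ mᵢcᵢ = 262.3×0.505 + 58.7×0.385 + 118.6×0.132 = 170.7162
Σ mᵢcᵢTᵢ = 132.4615×56.6 + 22.5995×24.0 + 15.6552×151.5 = 10411
T = 10411 / 170.7162 = 60.98 °C

T_f = 61.0 °C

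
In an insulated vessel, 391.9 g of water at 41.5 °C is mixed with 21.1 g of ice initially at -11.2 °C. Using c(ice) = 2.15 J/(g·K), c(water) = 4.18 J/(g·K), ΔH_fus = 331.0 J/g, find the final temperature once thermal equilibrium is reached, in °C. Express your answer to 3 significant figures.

Heat to bring ice to 0 °C and melt it: q₁ = 21.1×2.15×11.2 + 21.1×331.0 = 7492.2 J
Heat the water can supply cooling to 0 °C: 391.9×4.18×41.5 = 67982.9 J > q₁, so all ice melts.
Energy balance: 391.9×4.18×(41.5 − T) = 7492.2 + 21.1×4.18×(T − 0)
1638.142(41.5 − T) = 7492.2 + 88.198 T
67982.9 − 7492.2 = 1726.340 T
T = 60490.7 / 1726.340 = 35.04 °C

T_f = 35.0 °C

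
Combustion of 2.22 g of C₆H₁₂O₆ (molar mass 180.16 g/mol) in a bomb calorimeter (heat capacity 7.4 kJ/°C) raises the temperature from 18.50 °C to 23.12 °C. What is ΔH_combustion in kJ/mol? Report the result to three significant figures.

ΔH = -2770 kJ/mol

ΔT = 23.12 − 18.50 = 4.62 °C
q_cal = C_cal × ΔT = 7.4 × 4.62 = 34.188 kJ
n = 2.22 / 180.16 = 0.012322 mol
q_rxn = −q_cal = -34.188 kJ
ΔH = -34.188 / 0.012322 = -2774.5 kJ/mol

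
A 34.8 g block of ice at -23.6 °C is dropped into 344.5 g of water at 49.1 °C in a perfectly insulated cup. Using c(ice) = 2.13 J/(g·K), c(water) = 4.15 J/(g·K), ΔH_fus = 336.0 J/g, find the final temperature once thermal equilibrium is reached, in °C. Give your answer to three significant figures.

T_f = 36.1 °C

Heat to bring ice to 0 °C and melt it: q₁ = 34.8×2.13×23.6 + 34.8×336.0 = 13442 J
Heat the water can supply cooling to 0 °C: 344.5×4.15×49.1 = 70197.0 J > q₁, so all ice melts.
Energy balance: 344.5×4.15×(49.1 − T) = 13442 + 34.8×4.15×(T − 0)
1429.675(49.1 − T) = 13442 + 144.42 T
70197.0 − 13442 = 1574.095 T
T = 56755.0 / 1574.095 = 36.06 °C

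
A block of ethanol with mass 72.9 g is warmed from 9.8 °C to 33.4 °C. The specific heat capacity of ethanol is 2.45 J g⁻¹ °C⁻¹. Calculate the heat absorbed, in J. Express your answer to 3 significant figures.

q = 4220 J

q = m c ΔT = 72.9 × 2.45 × (33.4 − 9.8)
q = 72.9 × 2.45 × 23.6 = 4215 J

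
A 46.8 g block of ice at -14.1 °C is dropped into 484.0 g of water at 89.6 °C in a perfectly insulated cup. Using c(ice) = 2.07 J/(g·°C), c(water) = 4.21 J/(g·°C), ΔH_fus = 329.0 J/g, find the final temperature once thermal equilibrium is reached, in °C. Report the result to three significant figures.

Heat to bring ice to 0 °C and melt it: q₁ = 46.8×2.07×14.1 + 46.8×329.0 = 16763 J
Heat the water can supply cooling to 0 °C: 484.0×4.21×89.6 = 182573 J > q₁, so all ice melts.
Energy balance: 484.0×4.21×(89.6 − T) = 16763 + 46.8×4.21×(T − 0)
2037.64(89.6 − T) = 16763 + 197.028 T
182573 − 16763 = 2234.668 T
T = 165810 / 2234.668 = 74.20 °C

T_f = 74.2 °C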